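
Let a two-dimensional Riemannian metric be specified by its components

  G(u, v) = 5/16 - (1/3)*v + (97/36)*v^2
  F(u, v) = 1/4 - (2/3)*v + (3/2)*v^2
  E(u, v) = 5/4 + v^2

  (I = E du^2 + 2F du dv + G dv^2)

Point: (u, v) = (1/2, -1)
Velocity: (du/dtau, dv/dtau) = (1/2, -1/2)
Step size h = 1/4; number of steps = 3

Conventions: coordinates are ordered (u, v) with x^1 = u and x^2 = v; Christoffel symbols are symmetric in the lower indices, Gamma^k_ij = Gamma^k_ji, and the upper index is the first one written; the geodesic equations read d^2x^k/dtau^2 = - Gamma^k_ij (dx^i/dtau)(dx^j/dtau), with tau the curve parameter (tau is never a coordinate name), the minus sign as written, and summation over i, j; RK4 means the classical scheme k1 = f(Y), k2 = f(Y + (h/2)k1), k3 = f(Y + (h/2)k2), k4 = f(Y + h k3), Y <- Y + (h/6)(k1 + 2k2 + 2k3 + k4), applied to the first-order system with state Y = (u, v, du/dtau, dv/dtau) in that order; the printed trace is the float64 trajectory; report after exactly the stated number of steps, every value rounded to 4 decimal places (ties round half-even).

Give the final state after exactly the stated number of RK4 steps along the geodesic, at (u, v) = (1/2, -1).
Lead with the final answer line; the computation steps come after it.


Answer: u = 0.9158, v = -1.3719, du/dtau = 0.6034, dv/dtau = -0.4948

f(Y) = (du/dtau, dv/dtau, -Gamma^u_ij Y'^i Y'^j, -Gamma^v_ij Y'^i Y'^j) with the Gammas evaluated at the stage position; h = 0.250000; intermediate values shown to 6 dp
step 0: u = 0.5000, v = -1.0000, du/dtau = 0.5000, dv/dtau = -0.5000
step 1:
  k1: at (u, v) = (0.500000, -1.000000), (du/dtau, dv/dtau) = (0.500000, -0.500000); Gamma_uuu = -1.442487, Gamma_uuv = -1.993782, Gamma_uvv = -3.183420, Gamma_vuu = 1.343005, Gamma_vuv = 1.442487, Gamma_vvv = 1.446632; k1 = (0.500000, -0.500000, 0.159585, 0.023834)
  k2: at (u, v) = (0.562500, -1.062500), (du/dtau, dv/dtau) = (0.519948, -0.497021); Gamma_uuu = -1.573486, Gamma_uuv = -2.200550, Gamma_uvv = -3.495894, Gamma_vuu = 1.411618, Gamma_vuv = 1.573486, Gamma_vvv = 1.682789; k2 = (0.519948, -0.497021, 0.151621, 0.015932)
  k3: at (u, v) = (0.564994, -1.062128), (du/dtau, dv/dtau) = (0.518953, -0.498008); Gamma_uuu = -1.572690, Gamma_uuv = -2.199288, Gamma_uvv = -3.493986, Gamma_vuu = 1.411198, Gamma_vuv = 1.572690, Gamma_vvv = 1.681366; k3 = (0.518953, -0.498008, 0.153315, 0.015849)
  k4: at (u, v) = (0.629738, -1.124502), (du/dtau, dv/dtau) = (0.538329, -0.496038); Gamma_uuu = -1.708573, Gamma_uuv = -2.415289, Gamma_uvv = -3.820895, Gamma_vuu = 1.483282, Gamma_vuv = 1.708573, Gamma_vvv = 1.922192; k4 = (0.538329, -0.496038, 0.145369, 0.009671)
  Y <- Y + (h/6)(k1 + 2k2 + 2k3 + k4): u = 0.6298, v = -1.1244, du/dtau = 0.5381, dv/dtau = -0.4960
step 2:
  k1: at (u, v) = (0.629839, -1.124421), (du/dtau, dv/dtau) = (0.538118, -0.495955); Gamma_uuu = -1.708393, Gamma_uuv = -2.415001, Gamma_uvv = -3.820459, Gamma_vuu = 1.483186, Gamma_vuv = 1.708393, Gamma_vvv = 1.921874; k1 = (0.538118, -0.495955, 0.145383, 0.009666)
  k2: at (u, v) = (0.697103, -1.186415), (du/dtau, dv/dtau) = (0.556291, -0.494747); Gamma_uuu = -1.848101, Gamma_uuv = -2.638569, Gamma_uvv = -4.159139, Gamma_vuu = 1.558054, Gamma_vuv = 1.848101, Gamma_vvv = 2.165817; k2 = (0.556291, -0.494747, 0.137573, 0.004989)
  k3: at (u, v) = (0.699375, -1.186264), (du/dtau, dv/dtau) = (0.555314, -0.495332); Gamma_uuu = -1.847755, Gamma_uuv = -2.638015, Gamma_uvv = -4.158298, Gamma_vuu = 1.557868, Gamma_vuv = 1.847755, Gamma_vvv = 2.165217; k3 = (0.555314, -0.495332, 0.138803, 0.004855)
  k4: at (u, v) = (0.768667, -1.248254), (du/dtau, dv/dtau) = (0.572819, -0.494742); Gamma_uuu = -1.991453, Gamma_uuv = -2.869439, Gamma_uvv = -4.509067, Gamma_vuu = 1.635467, Gamma_vuv = 1.991453, Gamma_vvv = 2.412912; k4 = (0.572819, -0.494742, 0.130737, 0.001506)
  Y <- Y + (h/6)(k1 + 2k2 + 2k3 + k4): u = 0.7688, v = -1.2482, du/dtau = 0.5727, dv/dtau = -0.4947
step 3:
  k1: at (u, v) = (0.768762, -1.248206), (du/dtau, dv/dtau) = (0.572654, -0.494670); Gamma_uuu = -1.991342, Gamma_uuv = -2.869260, Gamma_uvv = -4.508795, Gamma_vuu = 1.635407, Gamma_vuv = 1.991342, Gamma_vvv = 2.412722; k1 = (0.572654, -0.494670, 0.130743, 0.001502)
  k2: at (u, v) = (0.840343, -1.310040), (du/dtau, dv/dtau) = (0.588997, -0.494482); Gamma_uuu = -2.137862, Gamma_uuv = -3.106712, Gamma_uvv = -4.868775, Gamma_vuu = 1.714956, Gamma_vuv = 2.137862, Gamma_vvv = 2.662489; k2 = (0.588997, -0.494482, 0.122488, -0.000662)
  k3: at (u, v) = (0.842386, -1.310017), (du/dtau, dv/dtau) = (0.587965, -0.494752); Gamma_uuu = -2.137806, Gamma_uuv = -3.106621, Gamma_uvv = -4.868637, Gamma_vuu = 1.714926, Gamma_vuv = 2.137806, Gamma_vvv = 2.662394; k3 = (0.587965, -0.494752, 0.123376, -0.000792)
  k4: at (u, v) = (0.915753, -1.371894), (du/dtau, dv/dtau) = (0.603498, -0.494868); Gamma_uuu = -2.286627, Gamma_uuv = -3.349312, Gamma_uvv = -5.236539, Gamma_vuu = 1.795988, Gamma_vuv = 2.286627, Gamma_vvv = 2.913678; k4 = (0.603498, -0.494868, 0.114654, -0.001849)
  Y <- Y + (h/6)(k1 + 2k2 + 2k3 + k4): u = 0.9158, v = -1.3719, du/dtau = 0.6034, dv/dtau = -0.4948


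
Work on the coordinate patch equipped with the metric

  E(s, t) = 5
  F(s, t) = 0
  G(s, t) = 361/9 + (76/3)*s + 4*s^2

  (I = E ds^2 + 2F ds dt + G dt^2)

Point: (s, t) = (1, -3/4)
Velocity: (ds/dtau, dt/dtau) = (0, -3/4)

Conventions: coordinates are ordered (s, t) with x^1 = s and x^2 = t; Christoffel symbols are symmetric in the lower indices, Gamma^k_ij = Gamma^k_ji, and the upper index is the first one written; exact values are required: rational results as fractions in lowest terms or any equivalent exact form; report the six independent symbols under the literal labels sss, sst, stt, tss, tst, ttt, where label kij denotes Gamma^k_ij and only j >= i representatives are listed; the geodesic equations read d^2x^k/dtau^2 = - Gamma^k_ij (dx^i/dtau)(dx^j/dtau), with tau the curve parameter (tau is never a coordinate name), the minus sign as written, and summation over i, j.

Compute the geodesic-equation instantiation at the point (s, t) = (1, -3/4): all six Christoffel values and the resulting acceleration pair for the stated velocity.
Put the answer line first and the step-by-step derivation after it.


Answer: Gamma_sss = 0, Gamma_sst = 0, Gamma_stt = -10/3, Gamma_tss = 0, Gamma_tst = 6/25, Gamma_ttt = 0; accelerations (d^2s/dtau^2, d^2t/dtau^2) = (15/8, 0)

E = 5, F = 0, G = 625/9 at the point
E_s = 0, E_t = 0, F_s = 0, F_t = 0, G_s = 100/3, G_t = 0
EG - F^2 = 3125/9;  g^inv = (9/3125) * [[625/9, 0], [0, 5]]
first-kind symbols [ij,l] = (1/2)(d_i g_jl + d_j g_il - d_l g_ij): [ss,s] = E_s/2 = 0, [ss,t] = F_s - E_t/2 = 0, [st,s] = E_t/2 = 0, [st,t] = G_s/2 = 50/3, [tt,s] = F_t - G_s/2 = -50/3, [tt,t] = G_t/2 = 0
Gamma^s_ij = (G*[ij,s] - F*[ij,t])/(EG - F^2), Gamma^t_ij = (E*[ij,t] - F*[ij,s])/(EG - F^2)
Gamma_sss = 0, Gamma_sst = 0, Gamma_stt = -10/3, Gamma_tss = 0, Gamma_tst = 6/25, Gamma_ttt = 0
d^2s/dtau^2 = -(Gamma_sss*(0)^2 + 2*Gamma_sst*(0)*(-3/4) + Gamma_stt*(-3/4)^2) = 15/8
d^2t/dtau^2 = -(Gamma_tss*(0)^2 + 2*Gamma_tst*(0)*(-3/4) + Gamma_ttt*(-3/4)^2) = 0


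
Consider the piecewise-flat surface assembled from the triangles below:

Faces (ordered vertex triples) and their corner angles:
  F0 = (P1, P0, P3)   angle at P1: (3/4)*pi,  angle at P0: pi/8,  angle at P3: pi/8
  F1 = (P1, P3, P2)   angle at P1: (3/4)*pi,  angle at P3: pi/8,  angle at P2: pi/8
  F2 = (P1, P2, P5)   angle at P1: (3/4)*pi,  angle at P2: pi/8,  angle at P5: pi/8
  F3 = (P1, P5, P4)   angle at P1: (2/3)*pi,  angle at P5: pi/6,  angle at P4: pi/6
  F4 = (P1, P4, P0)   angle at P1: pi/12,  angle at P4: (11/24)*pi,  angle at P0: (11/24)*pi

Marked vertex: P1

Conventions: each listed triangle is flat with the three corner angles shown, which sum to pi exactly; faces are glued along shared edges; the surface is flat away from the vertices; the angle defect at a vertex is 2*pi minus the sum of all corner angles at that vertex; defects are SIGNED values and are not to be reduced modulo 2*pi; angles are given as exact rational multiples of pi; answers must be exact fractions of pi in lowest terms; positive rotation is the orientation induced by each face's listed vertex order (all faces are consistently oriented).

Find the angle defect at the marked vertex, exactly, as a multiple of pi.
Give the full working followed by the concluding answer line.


Sum of corner angles at P1: 3*pi
defect = 2*pi - 3*pi

Answer: defect(P1) = -pi


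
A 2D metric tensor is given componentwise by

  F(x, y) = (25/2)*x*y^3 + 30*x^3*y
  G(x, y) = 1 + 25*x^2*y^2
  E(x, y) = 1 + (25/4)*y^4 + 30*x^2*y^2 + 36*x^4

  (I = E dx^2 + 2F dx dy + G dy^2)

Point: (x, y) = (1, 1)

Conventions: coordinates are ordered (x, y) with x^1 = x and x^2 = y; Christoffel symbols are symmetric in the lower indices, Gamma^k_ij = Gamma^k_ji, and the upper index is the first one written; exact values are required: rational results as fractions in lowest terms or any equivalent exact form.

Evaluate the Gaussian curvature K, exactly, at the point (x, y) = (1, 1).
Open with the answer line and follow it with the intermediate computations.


Answer: K = 560/154449

E = 293/4, F = 85/2, G = 26, EG - F^2 = 393/4 at the point
E_x = 204, E_y = 85, F_x = 205/2, F_y = 135/2, G_x = 50, G_y = 50
E_yy = 135, F_xy = 255/2, G_xx = 50
Using the Brioschi determinant formula for K from the metric derivatives:
M1 = [[-E_yy/2 + F_xy - G_xx/2, E_x/2, F_x - E_y/2], [F_y - G_x/2, E, F], [G_y/2, F, G]] = [[35, 102, 60], [85/2, 293/4, 85/2], [25, 85/2, 26]]; det M1 = -9585/4
M2 = [[0, E_y/2, G_x/2], [E_y/2, E, F], [G_x/2, F, G]] = [[0, 85/2, 25], [85/2, 293/4, 85/2], [25, 85/2, 26]]; det M2 = -9725/4
det M1 - det M2 = 35; K = 35 / (393/4)^2 = 560/154449


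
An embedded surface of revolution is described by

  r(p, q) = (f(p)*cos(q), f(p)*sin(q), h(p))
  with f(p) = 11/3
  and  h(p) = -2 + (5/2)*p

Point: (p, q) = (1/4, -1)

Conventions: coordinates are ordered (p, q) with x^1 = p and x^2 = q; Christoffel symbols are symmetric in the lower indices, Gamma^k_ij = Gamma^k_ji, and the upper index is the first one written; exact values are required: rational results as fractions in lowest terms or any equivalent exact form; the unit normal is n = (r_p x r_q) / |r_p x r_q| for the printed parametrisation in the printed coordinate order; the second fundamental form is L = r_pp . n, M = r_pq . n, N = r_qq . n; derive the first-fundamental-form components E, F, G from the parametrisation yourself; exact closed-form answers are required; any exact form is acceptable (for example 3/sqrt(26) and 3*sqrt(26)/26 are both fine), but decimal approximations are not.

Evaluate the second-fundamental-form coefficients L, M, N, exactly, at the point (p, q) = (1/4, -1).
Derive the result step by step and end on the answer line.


f = 11/3, f' = 0, f'' = 0, h' = 5/2, h'' = 0
E = 25/4, F = 0, G = 121/9; answer radicand W^2 = 25/4
unnormalised second-form numerators: l = 0, m = 0, n = 55/6; L = l/sqrt(25/4), and similarly M = m/sqrt(W^2), N = n/sqrt(W^2)

Answer: L = 0, M = 0, N = 11/3


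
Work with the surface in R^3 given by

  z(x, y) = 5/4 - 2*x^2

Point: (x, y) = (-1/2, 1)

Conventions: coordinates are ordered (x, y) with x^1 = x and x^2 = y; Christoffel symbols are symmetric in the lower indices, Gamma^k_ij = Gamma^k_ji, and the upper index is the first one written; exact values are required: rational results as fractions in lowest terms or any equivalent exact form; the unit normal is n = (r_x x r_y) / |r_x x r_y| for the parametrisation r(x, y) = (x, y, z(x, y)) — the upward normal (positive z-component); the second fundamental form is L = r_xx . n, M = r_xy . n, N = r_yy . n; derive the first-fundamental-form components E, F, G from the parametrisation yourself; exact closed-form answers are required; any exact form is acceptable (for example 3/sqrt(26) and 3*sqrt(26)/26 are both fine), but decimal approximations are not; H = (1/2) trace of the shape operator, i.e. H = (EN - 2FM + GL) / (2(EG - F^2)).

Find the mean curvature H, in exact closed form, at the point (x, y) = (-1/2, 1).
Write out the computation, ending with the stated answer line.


z_x = 2, z_y = 0, z_xx = -4, z_xy = 0, z_yy = 0
E = 5, F = 0, G = 1; answer radicand W^2 = 5
unnormalised second-form numerators: l = -4, m = 0, n = 0; L = l/sqrt(5), and similarly M = m/sqrt(W^2), N = n/sqrt(W^2)
H = (E*n - 2*F*m + G*l) / (2*(EG - F^2)*sqrt(W^2)); E*n - 2*F*m + G*l = -4, EG - F^2 = 5, so H = (-2/5)/sqrt(5)

Answer: H = -2*sqrt(5)/25


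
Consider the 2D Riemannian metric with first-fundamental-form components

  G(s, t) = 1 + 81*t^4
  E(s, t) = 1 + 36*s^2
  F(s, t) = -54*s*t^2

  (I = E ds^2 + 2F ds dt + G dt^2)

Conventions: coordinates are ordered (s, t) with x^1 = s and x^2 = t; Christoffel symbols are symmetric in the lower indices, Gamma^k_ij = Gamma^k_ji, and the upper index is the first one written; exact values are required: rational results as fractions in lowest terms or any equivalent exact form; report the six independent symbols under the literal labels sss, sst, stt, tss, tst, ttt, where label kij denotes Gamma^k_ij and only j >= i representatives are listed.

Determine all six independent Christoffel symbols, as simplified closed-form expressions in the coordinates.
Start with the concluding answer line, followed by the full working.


Answer: Gamma_sss = 36*s/(36*s^2 + 81*t^4 + 1), Gamma_sst = 0, Gamma_stt = -108*s*t/(36*s^2 + 81*t^4 + 1), Gamma_tss = -54*t^2/(36*s^2 + 81*t^4 + 1), Gamma_tst = 0, Gamma_ttt = 162*t^3/(36*s^2 + 81*t^4 + 1)

E = 1 + 36*s^2; F = -54*s*t^2; G = 1 + 81*t^4
Gamma^k_ij = (1/2) g^{kl} (d_i g_jl + d_j g_il - d_l g_ij), with g^inv = (1/(EG-F^2)) [[G, -F], [-F, E]]
first partials: E_s = 72*s, E_t = 0, F_s = -54*t^2, F_t = -108*s*t, G_s = 0, G_t = 324*t^3
D = EG - F^2 = 1 + 36*s^2 + 81*t^4
expanded: Gamma^s_ss = (G E_s - 2F F_s + F E_t)/(2D), Gamma^s_st = (G E_t - F G_s)/(2D), Gamma^s_tt = (2G F_t - G G_s - F G_t)/(2D), Gamma^t_ss = (2E F_s - E E_t - F E_s)/(2D), Gamma^t_st = (E G_s - F E_t)/(2D), Gamma^t_tt = (E G_t - 2F F_t + F G_s)/(2D); substitute and cancel common factors


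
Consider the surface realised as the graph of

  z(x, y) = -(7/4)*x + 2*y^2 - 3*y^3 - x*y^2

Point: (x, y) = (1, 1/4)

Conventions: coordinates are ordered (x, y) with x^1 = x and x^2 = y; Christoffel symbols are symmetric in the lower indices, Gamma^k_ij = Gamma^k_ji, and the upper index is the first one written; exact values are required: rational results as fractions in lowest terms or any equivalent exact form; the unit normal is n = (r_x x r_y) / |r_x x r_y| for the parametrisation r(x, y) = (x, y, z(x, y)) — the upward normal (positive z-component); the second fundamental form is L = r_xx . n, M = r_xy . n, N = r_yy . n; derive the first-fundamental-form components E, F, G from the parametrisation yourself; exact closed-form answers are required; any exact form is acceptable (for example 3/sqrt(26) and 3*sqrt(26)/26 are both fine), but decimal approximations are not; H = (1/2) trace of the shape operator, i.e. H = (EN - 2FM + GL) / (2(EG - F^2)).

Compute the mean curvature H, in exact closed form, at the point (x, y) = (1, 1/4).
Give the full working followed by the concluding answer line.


z_x = -29/16, z_y = -1/16, z_xx = 0, z_xy = -1/2, z_yy = -5/2
E = 1097/256, F = 29/256, G = 257/256; answer radicand W^2 = 549/128
unnormalised second-form numerators: l = 0, m = -1/2, n = -5/2; L = l/sqrt(549/128), and similarly M = m/sqrt(W^2), N = n/sqrt(W^2)
H = (E*n - 2*F*m + G*l) / (2*(EG - F^2)*sqrt(W^2)); E*n - 2*F*m + G*l = -5427/512, EG - F^2 = 549/128, so H = (-603/488)/sqrt(549/128)

Answer: H = -201*sqrt(122)/3721


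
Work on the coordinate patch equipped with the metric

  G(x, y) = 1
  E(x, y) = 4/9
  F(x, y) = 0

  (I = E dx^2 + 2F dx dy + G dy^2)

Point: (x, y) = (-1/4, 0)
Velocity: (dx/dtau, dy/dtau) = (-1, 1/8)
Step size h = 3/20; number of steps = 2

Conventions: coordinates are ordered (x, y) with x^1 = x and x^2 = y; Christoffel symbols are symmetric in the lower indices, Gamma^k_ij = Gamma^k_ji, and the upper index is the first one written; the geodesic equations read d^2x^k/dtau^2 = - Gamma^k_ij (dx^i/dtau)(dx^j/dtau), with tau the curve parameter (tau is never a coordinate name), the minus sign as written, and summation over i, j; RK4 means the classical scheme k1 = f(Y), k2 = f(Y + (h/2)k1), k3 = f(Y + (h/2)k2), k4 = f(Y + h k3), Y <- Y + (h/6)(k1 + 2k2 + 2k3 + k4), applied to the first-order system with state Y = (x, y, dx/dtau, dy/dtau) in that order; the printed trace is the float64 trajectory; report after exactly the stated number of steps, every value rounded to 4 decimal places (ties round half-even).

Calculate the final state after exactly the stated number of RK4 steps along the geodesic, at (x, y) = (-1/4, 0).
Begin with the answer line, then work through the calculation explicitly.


Answer: x = -0.5500, y = 0.0375, dx/dtau = -1.0000, dy/dtau = 0.1250

f(Y) = (dx/dtau, dy/dtau, -Gamma^x_ij Y'^i Y'^j, -Gamma^y_ij Y'^i Y'^j) with the Gammas evaluated at the stage position; h = 0.150000; intermediate values shown to 6 dp
step 0: x = -0.2500, y = 0.0000, dx/dtau = -1.0000, dy/dtau = 0.1250
step 1:
  k1: at (x, y) = (-0.250000, 0.000000), (dx/dtau, dy/dtau) = (-1.000000, 0.125000); Gamma_xxx = 0.000000, Gamma_xxy = 0.000000, Gamma_xyy = 0.000000, Gamma_yxx = 0.000000, Gamma_yxy = 0.000000, Gamma_yyy = 0.000000; k1 = (-1.000000, 0.125000, 0.000000, 0.000000)
  k2: at (x, y) = (-0.325000, 0.009375), (dx/dtau, dy/dtau) = (-1.000000, 0.125000); Gamma_xxx = 0.000000, Gamma_xxy = 0.000000, Gamma_xyy = 0.000000, Gamma_yxx = 0.000000, Gamma_yxy = 0.000000, Gamma_yyy = 0.000000; k2 = (-1.000000, 0.125000, 0.000000, 0.000000)
  k3: at (x, y) = (-0.325000, 0.009375), (dx/dtau, dy/dtau) = (-1.000000, 0.125000); Gamma_xxx = 0.000000, Gamma_xxy = 0.000000, Gamma_xyy = 0.000000, Gamma_yxx = 0.000000, Gamma_yxy = 0.000000, Gamma_yyy = 0.000000; k3 = (-1.000000, 0.125000, 0.000000, 0.000000)
  k4: at (x, y) = (-0.400000, 0.018750), (dx/dtau, dy/dtau) = (-1.000000, 0.125000); Gamma_xxx = 0.000000, Gamma_xxy = 0.000000, Gamma_xyy = 0.000000, Gamma_yxx = 0.000000, Gamma_yxy = 0.000000, Gamma_yyy = 0.000000; k4 = (-1.000000, 0.125000, 0.000000, 0.000000)
  Y <- Y + (h/6)(k1 + 2k2 + 2k3 + k4): x = -0.4000, y = 0.0187, dx/dtau = -1.0000, dy/dtau = 0.1250
step 2:
  k1: at (x, y) = (-0.400000, 0.018750), (dx/dtau, dy/dtau) = (-1.000000, 0.125000); Gamma_xxx = 0.000000, Gamma_xxy = 0.000000, Gamma_xyy = 0.000000, Gamma_yxx = 0.000000, Gamma_yxy = 0.000000, Gamma_yyy = 0.000000; k1 = (-1.000000, 0.125000, 0.000000, 0.000000)
  k2: at (x, y) = (-0.475000, 0.028125), (dx/dtau, dy/dtau) = (-1.000000, 0.125000); Gamma_xxx = 0.000000, Gamma_xxy = 0.000000, Gamma_xyy = 0.000000, Gamma_yxx = 0.000000, Gamma_yxy = 0.000000, Gamma_yyy = 0.000000; k2 = (-1.000000, 0.125000, 0.000000, 0.000000)
  k3: at (x, y) = (-0.475000, 0.028125), (dx/dtau, dy/dtau) = (-1.000000, 0.125000); Gamma_xxx = 0.000000, Gamma_xxy = 0.000000, Gamma_xyy = 0.000000, Gamma_yxx = 0.000000, Gamma_yxy = 0.000000, Gamma_yyy = 0.000000; k3 = (-1.000000, 0.125000, 0.000000, 0.000000)
  k4: at (x, y) = (-0.550000, 0.037500), (dx/dtau, dy/dtau) = (-1.000000, 0.125000); Gamma_xxx = 0.000000, Gamma_xxy = 0.000000, Gamma_xyy = 0.000000, Gamma_yxx = 0.000000, Gamma_yxy = 0.000000, Gamma_yyy = 0.000000; k4 = (-1.000000, 0.125000, 0.000000, 0.000000)
  Y <- Y + (h/6)(k1 + 2k2 + 2k3 + k4): x = -0.5500, y = 0.0375, dx/dtau = -1.0000, dy/dtau = 0.1250


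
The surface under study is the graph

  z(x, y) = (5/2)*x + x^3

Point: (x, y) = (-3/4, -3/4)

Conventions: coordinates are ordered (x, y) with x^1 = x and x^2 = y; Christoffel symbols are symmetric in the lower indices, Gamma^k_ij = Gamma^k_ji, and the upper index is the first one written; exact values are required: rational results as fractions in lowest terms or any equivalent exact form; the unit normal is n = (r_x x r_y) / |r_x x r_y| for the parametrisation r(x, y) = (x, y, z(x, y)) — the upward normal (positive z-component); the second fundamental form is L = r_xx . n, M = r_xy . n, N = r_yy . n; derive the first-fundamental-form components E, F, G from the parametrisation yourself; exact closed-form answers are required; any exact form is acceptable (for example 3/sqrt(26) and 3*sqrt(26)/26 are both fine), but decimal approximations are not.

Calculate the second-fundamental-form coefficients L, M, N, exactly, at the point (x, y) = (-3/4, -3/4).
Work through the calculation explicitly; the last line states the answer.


z_x = 67/16, z_y = 0, z_xx = -9/2, z_xy = 0, z_yy = 0
E = 4745/256, F = 0, G = 1; answer radicand W^2 = 4745/256
unnormalised second-form numerators: l = -9/2, m = 0, n = 0; L = l/sqrt(4745/256), and similarly M = m/sqrt(W^2), N = n/sqrt(W^2)

Answer: L = -72*sqrt(4745)/4745, M = 0, N = 0


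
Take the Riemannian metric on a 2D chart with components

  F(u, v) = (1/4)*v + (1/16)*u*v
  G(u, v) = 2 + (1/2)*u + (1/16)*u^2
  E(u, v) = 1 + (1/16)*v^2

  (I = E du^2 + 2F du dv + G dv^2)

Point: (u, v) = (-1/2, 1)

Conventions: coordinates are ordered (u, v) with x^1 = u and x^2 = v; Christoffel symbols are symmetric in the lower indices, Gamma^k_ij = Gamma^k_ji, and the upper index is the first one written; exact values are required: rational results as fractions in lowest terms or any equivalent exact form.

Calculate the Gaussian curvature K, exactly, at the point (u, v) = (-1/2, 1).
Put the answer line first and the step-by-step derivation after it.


Answer: K = -256/13689

E = 17/16, F = 7/32, G = 113/64, EG - F^2 = 117/64 at the point
E_u = 0, E_v = 1/8, F_u = 1/16, F_v = 7/32, G_u = 7/16, G_v = 0
E_vv = 1/8, F_uv = 1/16, G_uu = 1/8
Using the Brioschi determinant formula for K from the metric derivatives:
M1 = [[-E_vv/2 + F_uv - G_uu/2, E_u/2, F_u - E_v/2], [F_v - G_u/2, E, F], [G_v/2, F, G]] = [[-1/16, 0, 0], [0, 17/16, 7/32], [0, 7/32, 113/64]]; det M1 = -117/1024
M2 = [[0, E_v/2, G_u/2], [E_v/2, E, F], [G_u/2, F, G]] = [[0, 1/16, 7/32], [1/16, 17/16, 7/32], [7/32, 7/32, 113/64]]; det M2 = -53/1024
det M1 - det M2 = -1/16; K = -1/16 / (117/64)^2 = -256/13689


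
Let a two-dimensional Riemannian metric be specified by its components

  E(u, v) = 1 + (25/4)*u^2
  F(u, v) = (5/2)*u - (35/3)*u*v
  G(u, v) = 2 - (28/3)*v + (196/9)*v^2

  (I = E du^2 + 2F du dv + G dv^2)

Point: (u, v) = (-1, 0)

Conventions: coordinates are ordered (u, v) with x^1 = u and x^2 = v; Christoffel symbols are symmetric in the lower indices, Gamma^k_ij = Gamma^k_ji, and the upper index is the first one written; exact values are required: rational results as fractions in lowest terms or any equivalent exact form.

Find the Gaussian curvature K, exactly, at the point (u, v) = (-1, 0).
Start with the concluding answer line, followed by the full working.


Answer: K = -560/3267

E = 29/4, F = -5/2, G = 2, EG - F^2 = 33/4 at the point
E_u = -25/2, E_v = 0, F_u = 5/2, F_v = 35/3, G_u = 0, G_v = -28/3
E_vv = 0, F_uv = -35/3, G_uu = 0
By Brioschi, K is (det M1 - det M2) divided by (EG - F^2) squared.
M1 = [[-E_vv/2 + F_uv - G_uu/2, E_u/2, F_u - E_v/2], [F_v - G_u/2, E, F], [G_v/2, F, G]] = [[-35/3, -25/4, 5/2], [35/3, 29/4, -5/2], [-14/3, -5/2, 2]]; det M1 = -35/3
M2 = [[0, E_v/2, G_u/2], [E_v/2, E, F], [G_u/2, F, G]] = [[0, 0, 0], [0, 29/4, -5/2], [0, -5/2, 2]]; det M2 = 0
det M1 - det M2 = -35/3; K = -35/3 / (33/4)^2 = -560/3267


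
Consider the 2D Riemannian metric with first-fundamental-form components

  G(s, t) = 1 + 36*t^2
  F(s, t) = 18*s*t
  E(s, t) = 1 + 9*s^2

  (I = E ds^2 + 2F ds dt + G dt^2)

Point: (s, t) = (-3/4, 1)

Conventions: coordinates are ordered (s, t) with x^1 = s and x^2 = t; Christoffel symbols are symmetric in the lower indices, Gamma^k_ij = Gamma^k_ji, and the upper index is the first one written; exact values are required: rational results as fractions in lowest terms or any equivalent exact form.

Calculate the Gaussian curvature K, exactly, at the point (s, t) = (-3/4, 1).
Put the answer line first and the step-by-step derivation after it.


Answer: K = 4608/452929

E = 97/16, F = -27/2, G = 37, EG - F^2 = 673/16 at the point
E_s = -27/2, E_t = 0, F_s = 18, F_t = -27/2, G_s = 0, G_t = 72
E_tt = 0, F_st = 18, G_ss = 0
Using the Brioschi determinant formula for K from the metric derivatives:
M1 = [[-E_tt/2 + F_st - G_ss/2, E_s/2, F_s - E_t/2], [F_t - G_s/2, E, F], [G_t/2, F, G]] = [[18, -27/4, 18], [-27/2, 97/16, -27/2], [36, -27/2, 37]]; det M1 = 18
M2 = [[0, E_t/2, G_s/2], [E_t/2, E, F], [G_s/2, F, G]] = [[0, 0, 0], [0, 97/16, -27/2], [0, -27/2, 37]]; det M2 = 0
det M1 - det M2 = 18; K = 18 / (673/16)^2 = 4608/452929


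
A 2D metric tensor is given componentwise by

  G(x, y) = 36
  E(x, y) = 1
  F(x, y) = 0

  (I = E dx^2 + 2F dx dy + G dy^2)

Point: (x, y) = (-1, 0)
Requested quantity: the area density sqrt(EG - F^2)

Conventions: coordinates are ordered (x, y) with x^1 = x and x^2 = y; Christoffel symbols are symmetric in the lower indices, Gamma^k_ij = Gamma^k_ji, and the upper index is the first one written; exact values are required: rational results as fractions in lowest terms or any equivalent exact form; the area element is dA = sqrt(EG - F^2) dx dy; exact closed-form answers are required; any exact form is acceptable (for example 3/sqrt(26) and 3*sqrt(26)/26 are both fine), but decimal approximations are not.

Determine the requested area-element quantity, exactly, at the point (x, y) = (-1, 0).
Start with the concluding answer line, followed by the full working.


Answer: sqrt(EG - F^2) = 6

E = 1, F = 0, G = 36; EG - F^2 = 36


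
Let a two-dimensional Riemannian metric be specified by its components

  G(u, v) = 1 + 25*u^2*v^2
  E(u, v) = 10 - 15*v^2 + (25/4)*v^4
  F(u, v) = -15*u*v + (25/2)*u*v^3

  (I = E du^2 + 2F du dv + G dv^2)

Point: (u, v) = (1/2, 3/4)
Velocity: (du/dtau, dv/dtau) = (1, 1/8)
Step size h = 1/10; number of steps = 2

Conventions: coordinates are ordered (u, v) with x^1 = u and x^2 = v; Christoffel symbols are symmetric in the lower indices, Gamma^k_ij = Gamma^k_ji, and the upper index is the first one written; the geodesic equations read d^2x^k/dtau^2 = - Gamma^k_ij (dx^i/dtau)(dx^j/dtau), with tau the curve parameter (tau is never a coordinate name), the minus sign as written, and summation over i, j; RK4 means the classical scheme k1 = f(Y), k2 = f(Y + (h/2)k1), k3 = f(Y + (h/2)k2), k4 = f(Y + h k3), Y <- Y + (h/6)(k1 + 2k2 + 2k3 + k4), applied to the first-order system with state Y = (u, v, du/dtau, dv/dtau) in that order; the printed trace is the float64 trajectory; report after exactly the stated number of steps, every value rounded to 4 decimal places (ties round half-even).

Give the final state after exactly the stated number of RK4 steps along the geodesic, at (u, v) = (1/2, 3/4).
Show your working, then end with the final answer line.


f(Y) = (du/dtau, dv/dtau, -Gamma^u_ij Y'^i Y'^j, -Gamma^v_ij Y'^i Y'^j) with the Gammas evaluated at the stage position; h = 0.100000; intermediate values shown to 6 dp
step 0: u = 0.5000, v = 0.7500, du/dtau = 1.0000, dv/dtau = 0.1250
step 1:
  k1: at (u, v) = (0.500000, 0.750000), (du/dtau, dv/dtau) = (1.000000, 0.125000); Gamma_uuu = 0.000000, Gamma_uuv = -0.847059, Gamma_uvv = -0.564706, Gamma_vuu = 0.000000, Gamma_vuv = 0.996540, Gamma_vvv = 0.664360; k1 = (1.000000, 0.125000, 0.220588, -0.259516)
  k2: at (u, v) = (0.550000, 0.756250), (du/dtau, dv/dtau) = (1.011029, 0.112024); Gamma_uuu = 0.000000, Gamma_uuv = -0.762113, Gamma_uvv = -0.554264, Gamma_vuu = 0.000000, Gamma_vuv = 1.009389, Gamma_vvv = 0.734101; k2 = (1.011029, 0.112024, 0.179589, -0.237859)
  k3: at (u, v) = (0.550551, 0.755601), (du/dtau, dv/dtau) = (1.008979, 0.113107); Gamma_uuu = 0.000000, Gamma_uuv = -0.761773, Gamma_uvv = -0.555048, Gamma_vuu = 0.000000, Gamma_vuv = 1.007510, Gamma_vvv = 0.734099; k3 = (1.008979, 0.113107, 0.180972, -0.239351)
  k4: at (u, v) = (0.600898, 0.761311), (du/dtau, dv/dtau) = (1.018097, 0.101065); Gamma_uuu = 0.000000, Gamma_uuv = -0.683524, Gamma_uvv = -0.539502, Gamma_vuu = 0.000000, Gamma_vuv = 1.008023, Gamma_vvv = 0.795627; k4 = (1.018097, 0.101065, 0.146171, -0.215566)
  Y <- Y + (h/6)(k1 + 2k2 + 2k3 + k4): u = 0.6010, v = 0.7613, du/dtau = 1.0181, dv/dtau = 0.1012
step 2:
  k1: at (u, v) = (0.600969, 0.761272), (du/dtau, dv/dtau) = (1.018131, 0.101175); Gamma_uuu = 0.000000, Gamma_uuv = -0.683463, Gamma_uvv = -0.539544, Gamma_vuu = 0.000000, Gamma_vuv = 1.007905, Gamma_vvv = 0.795667; k1 = (1.018131, 0.101175, 0.146329, -0.215792)
  k2: at (u, v) = (0.651875, 0.766331), (du/dtau, dv/dtau) = (1.025448, 0.090385); Gamma_uuu = 0.000000, Gamma_uuv = -0.612340, Gamma_uvv = -0.520884, Gamma_vuu = 0.000000, Gamma_vuv = 0.998457, Gamma_vvv = 0.849332; k2 = (1.025448, 0.090385, 0.117765, -0.192024)
  k3: at (u, v) = (0.652241, 0.765791), (du/dtau, dv/dtau) = (1.024020, 0.091574); Gamma_uuu = 0.000000, Gamma_uuv = -0.612444, Gamma_uvv = -0.521631, Gamma_vuu = 0.000000, Gamma_vuv = 0.997138, Gamma_vvv = 0.849284; k3 = (1.024020, 0.091574, 0.119236, -0.194132)
  k4: at (u, v) = (0.703371, 0.770430), (du/dtau, dv/dtau) = (1.030055, 0.081762); Gamma_uuu = 0.000000, Gamma_uuv = -0.548900, Gamma_uvv = -0.501123, Gamma_vuu = 0.000000, Gamma_vuv = 0.980966, Gamma_vvv = 0.895581; k4 = (1.030055, 0.081762, 0.095806, -0.171219)
  Y <- Y + (h/6)(k1 + 2k2 + 2k3 + k4): u = 0.7034, v = 0.7704, du/dtau = 1.0301, dv/dtau = 0.0819

Answer: u = 0.7034, v = 0.7704, du/dtau = 1.0301, dv/dtau = 0.0819


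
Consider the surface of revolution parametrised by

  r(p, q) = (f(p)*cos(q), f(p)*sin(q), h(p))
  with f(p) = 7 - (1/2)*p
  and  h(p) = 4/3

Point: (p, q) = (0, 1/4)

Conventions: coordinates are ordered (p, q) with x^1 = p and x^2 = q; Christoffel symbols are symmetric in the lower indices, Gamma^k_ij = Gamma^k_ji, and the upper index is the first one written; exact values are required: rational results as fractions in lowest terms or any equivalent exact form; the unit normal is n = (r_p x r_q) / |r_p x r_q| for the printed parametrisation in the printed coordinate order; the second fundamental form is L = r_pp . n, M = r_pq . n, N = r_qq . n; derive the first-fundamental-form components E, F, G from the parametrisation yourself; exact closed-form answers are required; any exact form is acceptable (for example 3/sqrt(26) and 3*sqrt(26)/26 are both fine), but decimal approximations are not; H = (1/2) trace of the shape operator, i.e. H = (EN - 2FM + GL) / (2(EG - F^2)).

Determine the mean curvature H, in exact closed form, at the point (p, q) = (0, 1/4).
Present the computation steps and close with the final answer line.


f = 7, f' = -1/2, f'' = 0, h' = 0, h'' = 0
E = 1/4, F = 0, G = 49; answer radicand W^2 = 1/4
unnormalised second-form numerators: l = 0, m = 0, n = 0; L = l/sqrt(1/4), and similarly M = m/sqrt(W^2), N = n/sqrt(W^2)
H = (E*n - 2*F*m + G*l) / (2*(EG - F^2)*sqrt(W^2)); E*n - 2*F*m + G*l = 0, EG - F^2 = 49/4, so H = (0)/sqrt(1/4)

Answer: H = 0


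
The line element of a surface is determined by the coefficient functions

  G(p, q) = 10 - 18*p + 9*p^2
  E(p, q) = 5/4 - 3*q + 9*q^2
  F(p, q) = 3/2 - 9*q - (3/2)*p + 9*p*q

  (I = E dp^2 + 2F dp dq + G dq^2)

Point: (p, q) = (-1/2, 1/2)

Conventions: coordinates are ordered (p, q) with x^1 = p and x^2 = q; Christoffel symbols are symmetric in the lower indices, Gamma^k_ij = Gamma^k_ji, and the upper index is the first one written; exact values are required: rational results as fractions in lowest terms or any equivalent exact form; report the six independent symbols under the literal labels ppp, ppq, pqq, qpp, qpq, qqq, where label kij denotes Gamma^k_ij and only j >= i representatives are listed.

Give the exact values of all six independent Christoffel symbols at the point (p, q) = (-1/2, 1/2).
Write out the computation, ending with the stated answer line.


E = 2, F = -9/2, G = 85/4 at the point
E_p = 0, E_q = 6, F_p = 3, F_q = -27/2, G_p = -27, G_q = 0
EG - F^2 = 89/4;  g^inv = (4/89) * [[85/4, 9/2], [9/2, 2]]
first-kind symbols [ij,l] = (1/2)(d_i g_jl + d_j g_il - d_l g_ij): [pp,p] = E_p/2 = 0, [pp,q] = F_p - E_q/2 = 0, [pq,p] = E_q/2 = 3, [pq,q] = G_p/2 = -27/2, [qq,p] = F_q - G_p/2 = 0, [qq,q] = G_q/2 = 0
Gamma^p_ij = (G*[ij,p] - F*[ij,q])/(EG - F^2), Gamma^q_ij = (E*[ij,q] - F*[ij,p])/(EG - F^2)

Answer: Gamma_ppp = 0, Gamma_ppq = 12/89, Gamma_pqq = 0, Gamma_qpp = 0, Gamma_qpq = -54/89, Gamma_qqq = 0


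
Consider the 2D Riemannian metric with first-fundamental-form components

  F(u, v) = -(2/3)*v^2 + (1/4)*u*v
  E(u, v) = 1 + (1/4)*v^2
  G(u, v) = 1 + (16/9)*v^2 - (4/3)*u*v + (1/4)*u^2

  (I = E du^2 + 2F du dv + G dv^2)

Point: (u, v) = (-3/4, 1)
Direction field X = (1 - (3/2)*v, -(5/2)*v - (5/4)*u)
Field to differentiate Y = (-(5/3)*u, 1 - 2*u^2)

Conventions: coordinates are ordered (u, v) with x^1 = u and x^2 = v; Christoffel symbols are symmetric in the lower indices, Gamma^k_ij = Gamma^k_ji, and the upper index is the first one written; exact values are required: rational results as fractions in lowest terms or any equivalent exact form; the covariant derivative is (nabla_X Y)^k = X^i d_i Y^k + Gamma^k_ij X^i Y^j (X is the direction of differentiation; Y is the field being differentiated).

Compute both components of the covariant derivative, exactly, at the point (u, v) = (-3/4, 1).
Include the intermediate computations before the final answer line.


E = 5/4, F = -41/48, G = 2257/576 at the point
E_u = 0, E_v = 1/2, F_u = 1/4, F_v = -73/48, G_u = -41/24, G_v = 41/9
EG - F^2 = 2401/576;  g^inv = (576/2401) * [[2257/576, 41/48], [41/48, 5/4]]
first-kind symbols [ij,l] = (1/2)(d_i g_jl + d_j g_il - d_l g_ij): [uu,u] = E_u/2 = 0, [uu,v] = F_u - E_v/2 = 0, [uv,u] = E_v/2 = 1/4, [uv,v] = G_u/2 = -41/48, [vv,u] = F_v - G_u/2 = -2/3, [vv,v] = G_v/2 = 41/18
Gamma^u_ij = (G*[ij,u] - F*[ij,v])/(EG - F^2), Gamma^v_ij = (E*[ij,v] - F*[ij,u])/(EG - F^2)
Gamma_uuu = 0, Gamma_uuv = 144/2401, Gamma_uvv = -384/2401, Gamma_vuu = 0, Gamma_vuv = -492/2401, Gamma_vvv = 1312/2401
X = (-1/2, -25/16), Y = (5/4, -1/8) at the point

Answer: (nabla_X Y)^u = 19843/28812, (nabla_X Y)^v = -38641/38416


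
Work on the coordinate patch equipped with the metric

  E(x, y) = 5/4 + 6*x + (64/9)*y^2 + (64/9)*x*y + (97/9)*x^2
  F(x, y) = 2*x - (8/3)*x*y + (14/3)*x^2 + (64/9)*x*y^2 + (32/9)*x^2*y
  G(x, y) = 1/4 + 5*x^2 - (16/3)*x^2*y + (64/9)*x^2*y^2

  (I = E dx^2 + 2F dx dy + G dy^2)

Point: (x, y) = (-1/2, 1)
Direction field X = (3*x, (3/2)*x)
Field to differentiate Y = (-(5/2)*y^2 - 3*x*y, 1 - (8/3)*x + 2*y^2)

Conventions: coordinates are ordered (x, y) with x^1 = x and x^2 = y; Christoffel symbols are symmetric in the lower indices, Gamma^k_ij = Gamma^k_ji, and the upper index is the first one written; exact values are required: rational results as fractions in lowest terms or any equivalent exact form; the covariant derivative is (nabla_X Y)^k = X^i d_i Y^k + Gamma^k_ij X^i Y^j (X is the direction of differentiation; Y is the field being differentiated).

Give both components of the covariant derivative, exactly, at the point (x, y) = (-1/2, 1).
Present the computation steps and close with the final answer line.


E = 9/2, F = -7/6, G = 35/18 at the point
E_x = 7/3, E_y = 32/3, F_x = -16/9, F_y = -44/9, G_x = -61/9, G_y = 20/9
EG - F^2 = 133/18;  g^inv = (18/133) * [[35/18, 7/6], [7/6, 9/2]]
first-kind symbols [ij,l] = (1/2)(d_i g_jl + d_j g_il - d_l g_ij): [xx,x] = E_x/2 = 7/6, [xx,y] = F_x - E_y/2 = -64/9, [xy,x] = E_y/2 = 16/3, [xy,y] = G_x/2 = -61/18, [yy,x] = F_y - G_x/2 = -3/2, [yy,y] = G_y/2 = 10/9
Gamma^x_ij = (G*[ij,x] - F*[ij,y])/(EG - F^2), Gamma^y_ij = (E*[ij,y] - F*[ij,x])/(EG - F^2)
Gamma_xxx = -31/38, Gamma_xxy = 33/38, Gamma_xyy = -25/114, Gamma_yxx = -1103/266, Gamma_yxy = -325/266, Gamma_yyy = 117/266
X = (-3/2, -3/4), Y = (-1, 13/3) at the point

Answer: (nabla_X Y)^x = 739/456, (nabla_X Y)^y = 50/133


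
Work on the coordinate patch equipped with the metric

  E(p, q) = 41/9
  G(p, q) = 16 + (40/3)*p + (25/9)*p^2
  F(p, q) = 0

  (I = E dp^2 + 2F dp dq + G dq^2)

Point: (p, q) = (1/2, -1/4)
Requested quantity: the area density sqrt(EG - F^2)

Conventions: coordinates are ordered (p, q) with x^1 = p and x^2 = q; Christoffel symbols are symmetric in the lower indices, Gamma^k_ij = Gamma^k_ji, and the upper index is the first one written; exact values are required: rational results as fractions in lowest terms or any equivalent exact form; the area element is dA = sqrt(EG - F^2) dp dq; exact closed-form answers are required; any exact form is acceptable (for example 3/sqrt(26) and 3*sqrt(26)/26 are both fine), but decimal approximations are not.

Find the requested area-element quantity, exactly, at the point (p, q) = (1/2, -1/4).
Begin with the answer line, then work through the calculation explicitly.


Answer: sqrt(EG - F^2) = 29*sqrt(41)/18

E = 41/9, F = 0, G = 841/36; EG - F^2 = 34481/324


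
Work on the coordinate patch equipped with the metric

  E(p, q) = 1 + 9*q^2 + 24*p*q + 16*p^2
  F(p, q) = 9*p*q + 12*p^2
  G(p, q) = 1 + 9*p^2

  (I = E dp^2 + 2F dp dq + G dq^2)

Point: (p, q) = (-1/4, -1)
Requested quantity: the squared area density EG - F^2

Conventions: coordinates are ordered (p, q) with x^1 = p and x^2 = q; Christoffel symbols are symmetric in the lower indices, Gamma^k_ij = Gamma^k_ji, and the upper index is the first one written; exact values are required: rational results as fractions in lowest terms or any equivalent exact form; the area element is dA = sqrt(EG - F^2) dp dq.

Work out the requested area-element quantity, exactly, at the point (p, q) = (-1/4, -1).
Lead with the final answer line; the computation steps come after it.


Answer: EG - F^2 = 281/16

E = 17, F = 3, G = 25/16; EG - F^2 = 281/16


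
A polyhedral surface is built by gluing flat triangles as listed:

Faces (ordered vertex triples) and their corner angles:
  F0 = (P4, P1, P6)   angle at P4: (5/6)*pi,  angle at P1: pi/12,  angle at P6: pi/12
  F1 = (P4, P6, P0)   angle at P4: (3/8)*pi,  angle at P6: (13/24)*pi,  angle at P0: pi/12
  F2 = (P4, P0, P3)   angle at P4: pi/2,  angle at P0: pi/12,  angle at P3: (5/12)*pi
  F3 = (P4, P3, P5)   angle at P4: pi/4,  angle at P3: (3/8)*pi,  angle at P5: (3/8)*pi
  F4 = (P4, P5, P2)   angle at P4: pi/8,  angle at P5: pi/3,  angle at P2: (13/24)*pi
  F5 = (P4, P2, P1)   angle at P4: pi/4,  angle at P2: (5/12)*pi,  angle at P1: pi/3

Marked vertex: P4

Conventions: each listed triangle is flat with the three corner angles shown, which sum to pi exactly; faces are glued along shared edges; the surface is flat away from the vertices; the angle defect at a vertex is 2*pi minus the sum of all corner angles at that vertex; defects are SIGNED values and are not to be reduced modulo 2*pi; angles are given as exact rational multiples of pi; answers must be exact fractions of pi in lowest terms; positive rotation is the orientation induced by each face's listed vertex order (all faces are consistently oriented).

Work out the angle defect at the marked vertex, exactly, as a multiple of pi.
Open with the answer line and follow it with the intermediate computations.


Answer: defect(P4) = -pi/3

Sum of corner angles at P4: (7/3)*pi
defect = 2*pi - (7/3)*pi


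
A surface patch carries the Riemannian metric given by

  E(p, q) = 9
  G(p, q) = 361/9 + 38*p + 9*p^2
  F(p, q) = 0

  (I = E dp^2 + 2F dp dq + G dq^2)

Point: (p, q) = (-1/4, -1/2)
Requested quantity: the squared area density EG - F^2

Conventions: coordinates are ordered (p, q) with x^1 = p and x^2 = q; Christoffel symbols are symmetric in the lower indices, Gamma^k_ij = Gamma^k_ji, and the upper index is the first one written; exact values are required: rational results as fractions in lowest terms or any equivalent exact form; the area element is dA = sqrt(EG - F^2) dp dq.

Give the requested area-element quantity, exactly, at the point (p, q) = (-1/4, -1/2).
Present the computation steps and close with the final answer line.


E = 9, F = 0, G = 4489/144; EG - F^2 = 4489/16

Answer: EG - F^2 = 4489/16


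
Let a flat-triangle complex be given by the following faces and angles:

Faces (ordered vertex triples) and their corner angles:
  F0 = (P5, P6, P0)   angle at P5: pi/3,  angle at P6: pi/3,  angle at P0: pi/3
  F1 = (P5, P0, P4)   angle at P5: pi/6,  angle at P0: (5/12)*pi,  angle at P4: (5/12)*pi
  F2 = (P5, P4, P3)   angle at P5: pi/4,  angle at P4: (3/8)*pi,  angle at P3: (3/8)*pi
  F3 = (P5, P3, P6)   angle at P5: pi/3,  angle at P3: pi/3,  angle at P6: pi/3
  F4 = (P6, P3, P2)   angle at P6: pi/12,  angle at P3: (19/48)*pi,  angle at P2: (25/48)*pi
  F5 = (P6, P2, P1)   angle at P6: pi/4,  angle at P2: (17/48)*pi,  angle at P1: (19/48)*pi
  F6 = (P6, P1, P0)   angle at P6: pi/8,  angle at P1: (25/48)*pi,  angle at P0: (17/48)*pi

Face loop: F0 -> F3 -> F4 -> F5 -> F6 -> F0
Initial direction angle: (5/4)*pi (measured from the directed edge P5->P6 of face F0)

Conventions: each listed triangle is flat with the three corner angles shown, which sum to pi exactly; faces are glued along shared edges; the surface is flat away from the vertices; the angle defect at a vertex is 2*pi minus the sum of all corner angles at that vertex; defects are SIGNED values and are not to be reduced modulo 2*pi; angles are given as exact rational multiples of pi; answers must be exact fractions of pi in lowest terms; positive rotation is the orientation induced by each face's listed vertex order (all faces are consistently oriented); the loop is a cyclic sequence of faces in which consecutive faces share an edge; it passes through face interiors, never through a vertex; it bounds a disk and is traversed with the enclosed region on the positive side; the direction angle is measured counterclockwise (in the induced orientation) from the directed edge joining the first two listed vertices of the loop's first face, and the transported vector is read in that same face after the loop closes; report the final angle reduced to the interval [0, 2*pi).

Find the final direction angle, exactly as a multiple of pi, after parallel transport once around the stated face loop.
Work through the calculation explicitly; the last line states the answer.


enclosed vertex P6: corner angles sum to (9/8)*pi, defect = 2*pi - (9/8)*pi = (7/8)*pi
holonomy = initial angle + sum of enclosed defects (mod 2*pi), positive in the induced orientation
final angle = (5/4)*pi + (7/8)*pi = pi/8 (mod 2*pi)

Answer: final direction angle = pi/8
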